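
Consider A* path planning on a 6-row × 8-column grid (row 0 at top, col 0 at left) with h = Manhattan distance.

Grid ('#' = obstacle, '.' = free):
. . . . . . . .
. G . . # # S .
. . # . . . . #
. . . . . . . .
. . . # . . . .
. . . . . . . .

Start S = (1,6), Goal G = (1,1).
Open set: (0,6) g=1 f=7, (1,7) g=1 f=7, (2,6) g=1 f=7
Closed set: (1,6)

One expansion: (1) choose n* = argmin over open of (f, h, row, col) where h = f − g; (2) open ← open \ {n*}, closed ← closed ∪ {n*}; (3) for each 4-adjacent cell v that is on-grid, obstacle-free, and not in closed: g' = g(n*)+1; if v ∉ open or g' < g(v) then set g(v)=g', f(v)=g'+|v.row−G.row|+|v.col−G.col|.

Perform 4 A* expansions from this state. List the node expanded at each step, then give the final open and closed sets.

step 1: expand (0,6) (f=7, h=6) → closed; open now [(0,5) g=2 f=7, (0,7) g=2 f=9, (1,7) g=1 f=7, (2,6) g=1 f=7]
step 2: expand (0,5) (f=7, h=5) → closed; open now [(0,4) g=3 f=7, (0,7) g=2 f=9, (1,7) g=1 f=7, (2,6) g=1 f=7]
step 3: expand (0,4) (f=7, h=4) → closed; open now [(0,3) g=4 f=7, (0,7) g=2 f=9, (1,7) g=1 f=7, (2,6) g=1 f=7]
step 4: expand (0,3) (f=7, h=3) → closed; open now [(0,2) g=5 f=7, (0,7) g=2 f=9, (1,3) g=5 f=7, (1,7) g=1 f=7, (2,6) g=1 f=7]

order=[(0,6) → (0,5) → (0,4) → (0,3)]; open=[(0,2) g=5 f=7, (0,7) g=2 f=9, (1,3) g=5 f=7, (1,7) g=1 f=7, (2,6) g=1 f=7]; closed=[(0,3), (0,4), (0,5), (0,6), (1,6)]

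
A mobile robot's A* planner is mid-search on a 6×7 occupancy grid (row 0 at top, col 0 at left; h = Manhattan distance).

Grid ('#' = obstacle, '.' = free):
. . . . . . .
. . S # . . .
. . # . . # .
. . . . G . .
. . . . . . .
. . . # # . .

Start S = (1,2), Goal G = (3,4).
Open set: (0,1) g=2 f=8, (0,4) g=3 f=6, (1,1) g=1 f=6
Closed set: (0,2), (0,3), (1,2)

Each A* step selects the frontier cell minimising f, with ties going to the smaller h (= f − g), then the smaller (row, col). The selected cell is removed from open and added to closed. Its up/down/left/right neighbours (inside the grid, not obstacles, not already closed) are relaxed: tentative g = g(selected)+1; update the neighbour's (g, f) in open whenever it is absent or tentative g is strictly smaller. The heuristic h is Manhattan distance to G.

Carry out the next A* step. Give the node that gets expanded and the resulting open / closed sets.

step 1: expand (0,4) (f=6, h=3) → closed; open now [(0,1) g=2 f=8, (0,5) g=4 f=8, (1,1) g=1 f=6, (1,4) g=4 f=6]

expanded=(0,4); open=[(0,1) g=2 f=8, (0,5) g=4 f=8, (1,1) g=1 f=6, (1,4) g=4 f=6]; closed=[(0,2), (0,3), (0,4), (1,2)]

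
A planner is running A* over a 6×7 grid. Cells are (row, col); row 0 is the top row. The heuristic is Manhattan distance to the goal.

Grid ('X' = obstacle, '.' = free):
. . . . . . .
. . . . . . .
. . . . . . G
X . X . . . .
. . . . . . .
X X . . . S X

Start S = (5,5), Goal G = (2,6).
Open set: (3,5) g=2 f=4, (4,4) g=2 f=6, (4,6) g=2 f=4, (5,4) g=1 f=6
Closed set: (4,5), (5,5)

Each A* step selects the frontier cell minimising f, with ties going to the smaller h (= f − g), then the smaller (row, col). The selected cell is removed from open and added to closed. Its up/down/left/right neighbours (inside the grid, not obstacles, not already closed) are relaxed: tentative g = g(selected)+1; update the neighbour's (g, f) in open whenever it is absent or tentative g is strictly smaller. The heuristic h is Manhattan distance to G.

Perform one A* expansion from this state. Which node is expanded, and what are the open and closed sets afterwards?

expanded=(3,5); open=[(2,5) g=3 f=4, (3,4) g=3 f=6, (3,6) g=3 f=4, (4,4) g=2 f=6, (4,6) g=2 f=4, (5,4) g=1 f=6]; closed=[(3,5), (4,5), (5,5)]

step 1: expand (3,5) (f=4, h=2) → closed; open now [(2,5) g=3 f=4, (3,4) g=3 f=6, (3,6) g=3 f=4, (4,4) g=2 f=6, (4,6) g=2 f=4, (5,4) g=1 f=6]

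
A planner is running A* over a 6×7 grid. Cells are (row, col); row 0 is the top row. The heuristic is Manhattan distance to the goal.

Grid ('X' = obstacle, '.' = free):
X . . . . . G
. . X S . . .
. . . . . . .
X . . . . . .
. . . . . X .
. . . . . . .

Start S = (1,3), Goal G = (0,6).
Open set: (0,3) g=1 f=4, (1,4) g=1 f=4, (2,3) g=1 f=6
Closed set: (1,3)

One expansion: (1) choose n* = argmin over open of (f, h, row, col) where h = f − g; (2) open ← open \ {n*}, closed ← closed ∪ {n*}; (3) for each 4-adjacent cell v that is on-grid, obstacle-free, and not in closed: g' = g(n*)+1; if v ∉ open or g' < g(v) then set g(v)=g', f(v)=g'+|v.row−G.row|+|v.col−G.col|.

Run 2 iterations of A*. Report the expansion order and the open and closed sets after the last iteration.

step 1: expand (0,3) (f=4, h=3) → closed; open now [(0,2) g=2 f=6, (0,4) g=2 f=4, (1,4) g=1 f=4, (2,3) g=1 f=6]
step 2: expand (0,4) (f=4, h=2) → closed; open now [(0,2) g=2 f=6, (0,5) g=3 f=4, (1,4) g=1 f=4, (2,3) g=1 f=6]

order=[(0,3) → (0,4)]; open=[(0,2) g=2 f=6, (0,5) g=3 f=4, (1,4) g=1 f=4, (2,3) g=1 f=6]; closed=[(0,3), (0,4), (1,3)]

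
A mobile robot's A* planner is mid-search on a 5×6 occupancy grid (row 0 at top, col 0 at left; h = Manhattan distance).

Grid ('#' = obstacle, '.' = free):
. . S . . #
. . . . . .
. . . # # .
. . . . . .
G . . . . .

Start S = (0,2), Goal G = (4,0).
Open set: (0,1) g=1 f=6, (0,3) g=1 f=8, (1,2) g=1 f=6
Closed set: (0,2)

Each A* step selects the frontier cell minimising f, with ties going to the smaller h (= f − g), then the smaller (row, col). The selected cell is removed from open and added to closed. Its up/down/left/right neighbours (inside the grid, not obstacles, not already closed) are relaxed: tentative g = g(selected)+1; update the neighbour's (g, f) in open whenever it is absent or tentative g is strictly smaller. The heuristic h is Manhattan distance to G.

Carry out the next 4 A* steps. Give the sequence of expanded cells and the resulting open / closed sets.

order=[(0,1) → (0,0) → (1,0) → (2,0)]; open=[(0,3) g=1 f=8, (1,1) g=2 f=6, (1,2) g=1 f=6, (2,1) g=5 f=8, (3,0) g=5 f=6]; closed=[(0,0), (0,1), (0,2), (1,0), (2,0)]

step 1: expand (0,1) (f=6, h=5) → closed; open now [(0,0) g=2 f=6, (0,3) g=1 f=8, (1,1) g=2 f=6, (1,2) g=1 f=6]
step 2: expand (0,0) (f=6, h=4) → closed; open now [(0,3) g=1 f=8, (1,0) g=3 f=6, (1,1) g=2 f=6, (1,2) g=1 f=6]
step 3: expand (1,0) (f=6, h=3) → closed; open now [(0,3) g=1 f=8, (1,1) g=2 f=6, (1,2) g=1 f=6, (2,0) g=4 f=6]
step 4: expand (2,0) (f=6, h=2) → closed; open now [(0,3) g=1 f=8, (1,1) g=2 f=6, (1,2) g=1 f=6, (2,1) g=5 f=8, (3,0) g=5 f=6]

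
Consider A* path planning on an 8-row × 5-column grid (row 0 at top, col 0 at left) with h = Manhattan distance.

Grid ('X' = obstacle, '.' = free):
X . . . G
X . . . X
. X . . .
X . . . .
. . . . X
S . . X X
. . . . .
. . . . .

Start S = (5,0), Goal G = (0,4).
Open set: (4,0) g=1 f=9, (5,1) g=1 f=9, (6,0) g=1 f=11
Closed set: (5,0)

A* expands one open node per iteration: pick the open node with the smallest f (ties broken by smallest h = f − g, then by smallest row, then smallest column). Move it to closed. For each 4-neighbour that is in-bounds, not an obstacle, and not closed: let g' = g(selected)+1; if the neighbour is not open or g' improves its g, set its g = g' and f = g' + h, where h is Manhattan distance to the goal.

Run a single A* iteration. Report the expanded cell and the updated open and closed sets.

step 1: expand (4,0) (f=9, h=8) → closed; open now [(4,1) g=2 f=9, (5,1) g=1 f=9, (6,0) g=1 f=11]

expanded=(4,0); open=[(4,1) g=2 f=9, (5,1) g=1 f=9, (6,0) g=1 f=11]; closed=[(4,0), (5,0)]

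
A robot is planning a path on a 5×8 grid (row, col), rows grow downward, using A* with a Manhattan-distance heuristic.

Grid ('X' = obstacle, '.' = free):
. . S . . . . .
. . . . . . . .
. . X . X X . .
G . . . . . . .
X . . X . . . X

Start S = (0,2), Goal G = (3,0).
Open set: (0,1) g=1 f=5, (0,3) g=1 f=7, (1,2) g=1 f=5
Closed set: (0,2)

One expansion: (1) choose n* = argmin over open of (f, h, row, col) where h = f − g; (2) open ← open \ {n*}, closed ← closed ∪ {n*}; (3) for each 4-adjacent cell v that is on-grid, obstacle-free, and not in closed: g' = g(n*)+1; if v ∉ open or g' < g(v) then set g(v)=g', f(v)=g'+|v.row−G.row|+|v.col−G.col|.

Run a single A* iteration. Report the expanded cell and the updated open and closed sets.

step 1: expand (0,1) (f=5, h=4) → closed; open now [(0,0) g=2 f=5, (0,3) g=1 f=7, (1,1) g=2 f=5, (1,2) g=1 f=5]

expanded=(0,1); open=[(0,0) g=2 f=5, (0,3) g=1 f=7, (1,1) g=2 f=5, (1,2) g=1 f=5]; closed=[(0,1), (0,2)]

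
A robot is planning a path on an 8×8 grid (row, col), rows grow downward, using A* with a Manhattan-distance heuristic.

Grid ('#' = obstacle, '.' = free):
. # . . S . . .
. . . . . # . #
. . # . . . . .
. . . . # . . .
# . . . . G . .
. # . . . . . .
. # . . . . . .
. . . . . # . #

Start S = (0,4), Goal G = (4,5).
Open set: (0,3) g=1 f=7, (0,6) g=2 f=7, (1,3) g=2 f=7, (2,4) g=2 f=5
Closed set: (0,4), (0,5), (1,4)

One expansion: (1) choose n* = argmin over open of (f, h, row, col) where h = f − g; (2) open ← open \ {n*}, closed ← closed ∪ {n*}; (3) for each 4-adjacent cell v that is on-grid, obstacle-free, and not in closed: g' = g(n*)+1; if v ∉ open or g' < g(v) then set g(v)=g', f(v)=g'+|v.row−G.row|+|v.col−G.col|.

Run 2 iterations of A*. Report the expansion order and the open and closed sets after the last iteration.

step 1: expand (2,4) (f=5, h=3) → closed; open now [(0,3) g=1 f=7, (0,6) g=2 f=7, (1,3) g=2 f=7, (2,3) g=3 f=7, (2,5) g=3 f=5]
step 2: expand (2,5) (f=5, h=2) → closed; open now [(0,3) g=1 f=7, (0,6) g=2 f=7, (1,3) g=2 f=7, (2,3) g=3 f=7, (2,6) g=4 f=7, (3,5) g=4 f=5]

order=[(2,4) → (2,5)]; open=[(0,3) g=1 f=7, (0,6) g=2 f=7, (1,3) g=2 f=7, (2,3) g=3 f=7, (2,6) g=4 f=7, (3,5) g=4 f=5]; closed=[(0,4), (0,5), (1,4), (2,4), (2,5)]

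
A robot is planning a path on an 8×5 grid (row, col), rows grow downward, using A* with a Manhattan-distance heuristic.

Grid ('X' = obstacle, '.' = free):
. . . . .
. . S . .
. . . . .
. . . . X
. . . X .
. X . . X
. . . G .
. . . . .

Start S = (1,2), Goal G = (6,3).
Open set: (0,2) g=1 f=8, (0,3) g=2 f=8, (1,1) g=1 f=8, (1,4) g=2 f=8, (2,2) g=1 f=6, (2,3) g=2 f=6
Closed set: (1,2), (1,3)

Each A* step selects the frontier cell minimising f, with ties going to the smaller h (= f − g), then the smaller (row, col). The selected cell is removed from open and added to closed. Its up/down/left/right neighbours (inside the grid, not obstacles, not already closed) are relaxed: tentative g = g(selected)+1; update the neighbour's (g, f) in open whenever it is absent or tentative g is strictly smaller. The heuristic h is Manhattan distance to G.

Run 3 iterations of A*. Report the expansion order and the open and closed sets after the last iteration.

step 1: expand (2,3) (f=6, h=4) → closed; open now [(0,2) g=1 f=8, (0,3) g=2 f=8, (1,1) g=1 f=8, (1,4) g=2 f=8, (2,2) g=1 f=6, (2,4) g=3 f=8, (3,3) g=3 f=6]
step 2: expand (3,3) (f=6, h=3) → closed; open now [(0,2) g=1 f=8, (0,3) g=2 f=8, (1,1) g=1 f=8, (1,4) g=2 f=8, (2,2) g=1 f=6, (2,4) g=3 f=8, (3,2) g=4 f=8]
step 3: expand (2,2) (f=6, h=5) → closed; open now [(0,2) g=1 f=8, (0,3) g=2 f=8, (1,1) g=1 f=8, (1,4) g=2 f=8, (2,1) g=2 f=8, (2,4) g=3 f=8, (3,2) g=2 f=6]

order=[(2,3) → (3,3) → (2,2)]; open=[(0,2) g=1 f=8, (0,3) g=2 f=8, (1,1) g=1 f=8, (1,4) g=2 f=8, (2,1) g=2 f=8, (2,4) g=3 f=8, (3,2) g=2 f=6]; closed=[(1,2), (1,3), (2,2), (2,3), (3,3)]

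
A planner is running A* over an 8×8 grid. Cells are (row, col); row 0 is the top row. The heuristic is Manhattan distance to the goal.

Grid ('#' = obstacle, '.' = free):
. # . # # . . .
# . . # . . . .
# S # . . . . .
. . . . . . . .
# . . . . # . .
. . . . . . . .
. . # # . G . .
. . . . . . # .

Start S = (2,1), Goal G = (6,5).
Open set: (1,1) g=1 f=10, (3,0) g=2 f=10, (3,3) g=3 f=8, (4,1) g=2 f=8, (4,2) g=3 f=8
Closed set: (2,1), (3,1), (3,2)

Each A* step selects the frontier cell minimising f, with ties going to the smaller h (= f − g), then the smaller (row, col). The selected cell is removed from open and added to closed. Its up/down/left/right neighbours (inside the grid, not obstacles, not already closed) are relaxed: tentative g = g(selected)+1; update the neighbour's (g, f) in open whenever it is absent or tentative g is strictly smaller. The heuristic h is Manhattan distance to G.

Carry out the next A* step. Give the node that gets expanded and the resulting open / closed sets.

expanded=(3,3); open=[(1,1) g=1 f=10, (2,3) g=4 f=10, (3,0) g=2 f=10, (3,4) g=4 f=8, (4,1) g=2 f=8, (4,2) g=3 f=8, (4,3) g=4 f=8]; closed=[(2,1), (3,1), (3,2), (3,3)]

step 1: expand (3,3) (f=8, h=5) → closed; open now [(1,1) g=1 f=10, (2,3) g=4 f=10, (3,0) g=2 f=10, (3,4) g=4 f=8, (4,1) g=2 f=8, (4,2) g=3 f=8, (4,3) g=4 f=8]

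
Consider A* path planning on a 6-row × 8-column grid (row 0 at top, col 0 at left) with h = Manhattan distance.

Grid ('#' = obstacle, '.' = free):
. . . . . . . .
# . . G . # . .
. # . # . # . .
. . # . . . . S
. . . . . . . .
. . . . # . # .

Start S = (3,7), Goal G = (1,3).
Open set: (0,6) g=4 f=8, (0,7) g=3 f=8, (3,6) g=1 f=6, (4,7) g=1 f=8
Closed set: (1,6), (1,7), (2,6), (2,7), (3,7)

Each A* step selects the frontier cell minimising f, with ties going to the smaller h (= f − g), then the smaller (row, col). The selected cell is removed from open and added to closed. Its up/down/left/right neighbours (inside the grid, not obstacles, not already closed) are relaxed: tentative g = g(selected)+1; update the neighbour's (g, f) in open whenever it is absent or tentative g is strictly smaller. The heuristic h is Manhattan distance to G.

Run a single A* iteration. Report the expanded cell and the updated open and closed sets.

step 1: expand (3,6) (f=6, h=5) → closed; open now [(0,6) g=4 f=8, (0,7) g=3 f=8, (3,5) g=2 f=6, (4,6) g=2 f=8, (4,7) g=1 f=8]

expanded=(3,6); open=[(0,6) g=4 f=8, (0,7) g=3 f=8, (3,5) g=2 f=6, (4,6) g=2 f=8, (4,7) g=1 f=8]; closed=[(1,6), (1,7), (2,6), (2,7), (3,6), (3,7)]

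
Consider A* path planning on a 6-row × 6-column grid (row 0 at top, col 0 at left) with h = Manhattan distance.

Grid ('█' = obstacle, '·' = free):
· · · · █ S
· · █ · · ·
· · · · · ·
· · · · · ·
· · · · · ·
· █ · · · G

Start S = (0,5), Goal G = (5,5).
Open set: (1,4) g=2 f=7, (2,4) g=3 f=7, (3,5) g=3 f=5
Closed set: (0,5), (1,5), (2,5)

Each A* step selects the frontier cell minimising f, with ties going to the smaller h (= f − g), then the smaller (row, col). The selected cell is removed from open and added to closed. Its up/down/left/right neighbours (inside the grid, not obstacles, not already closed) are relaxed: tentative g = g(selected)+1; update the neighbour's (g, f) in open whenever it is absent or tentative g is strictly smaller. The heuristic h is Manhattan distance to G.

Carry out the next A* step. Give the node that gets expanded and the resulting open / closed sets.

step 1: expand (3,5) (f=5, h=2) → closed; open now [(1,4) g=2 f=7, (2,4) g=3 f=7, (3,4) g=4 f=7, (4,5) g=4 f=5]

expanded=(3,5); open=[(1,4) g=2 f=7, (2,4) g=3 f=7, (3,4) g=4 f=7, (4,5) g=4 f=5]; closed=[(0,5), (1,5), (2,5), (3,5)]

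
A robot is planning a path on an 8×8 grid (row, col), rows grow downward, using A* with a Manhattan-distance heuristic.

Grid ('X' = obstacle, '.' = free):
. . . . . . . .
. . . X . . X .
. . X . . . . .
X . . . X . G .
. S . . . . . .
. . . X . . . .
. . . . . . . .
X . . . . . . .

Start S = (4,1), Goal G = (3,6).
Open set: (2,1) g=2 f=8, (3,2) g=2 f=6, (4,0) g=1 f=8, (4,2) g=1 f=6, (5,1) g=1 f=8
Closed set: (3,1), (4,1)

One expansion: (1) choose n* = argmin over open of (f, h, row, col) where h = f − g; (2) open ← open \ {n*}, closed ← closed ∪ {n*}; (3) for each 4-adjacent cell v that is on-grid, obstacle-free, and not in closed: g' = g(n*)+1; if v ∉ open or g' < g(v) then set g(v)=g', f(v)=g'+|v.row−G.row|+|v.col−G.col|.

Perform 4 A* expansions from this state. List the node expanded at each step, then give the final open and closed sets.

order=[(3,2) → (3,3) → (4,2) → (4,3)]; open=[(2,1) g=2 f=8, (2,3) g=4 f=8, (4,0) g=1 f=8, (4,4) g=3 f=6, (5,1) g=1 f=8, (5,2) g=2 f=8]; closed=[(3,1), (3,2), (3,3), (4,1), (4,2), (4,3)]

step 1: expand (3,2) (f=6, h=4) → closed; open now [(2,1) g=2 f=8, (3,3) g=3 f=6, (4,0) g=1 f=8, (4,2) g=1 f=6, (5,1) g=1 f=8]
step 2: expand (3,3) (f=6, h=3) → closed; open now [(2,1) g=2 f=8, (2,3) g=4 f=8, (4,0) g=1 f=8, (4,2) g=1 f=6, (4,3) g=4 f=8, (5,1) g=1 f=8]
step 3: expand (4,2) (f=6, h=5) → closed; open now [(2,1) g=2 f=8, (2,3) g=4 f=8, (4,0) g=1 f=8, (4,3) g=2 f=6, (5,1) g=1 f=8, (5,2) g=2 f=8]
step 4: expand (4,3) (f=6, h=4) → closed; open now [(2,1) g=2 f=8, (2,3) g=4 f=8, (4,0) g=1 f=8, (4,4) g=3 f=6, (5,1) g=1 f=8, (5,2) g=2 f=8]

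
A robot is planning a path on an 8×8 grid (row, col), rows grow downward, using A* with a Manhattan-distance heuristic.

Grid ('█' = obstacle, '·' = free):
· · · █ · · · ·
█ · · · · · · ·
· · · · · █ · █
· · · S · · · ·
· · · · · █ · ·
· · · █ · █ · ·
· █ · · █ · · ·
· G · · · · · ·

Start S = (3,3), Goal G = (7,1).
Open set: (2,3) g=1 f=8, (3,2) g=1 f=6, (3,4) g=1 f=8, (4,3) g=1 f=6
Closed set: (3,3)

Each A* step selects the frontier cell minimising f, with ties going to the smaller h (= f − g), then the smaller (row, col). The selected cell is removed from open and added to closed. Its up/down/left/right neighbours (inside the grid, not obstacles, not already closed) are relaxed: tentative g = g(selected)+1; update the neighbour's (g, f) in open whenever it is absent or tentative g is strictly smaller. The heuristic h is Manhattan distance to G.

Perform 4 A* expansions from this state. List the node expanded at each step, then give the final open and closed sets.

order=[(3,2) → (3,1) → (4,1) → (5,1)]; open=[(2,1) g=3 f=8, (2,2) g=2 f=8, (2,3) g=1 f=8, (3,0) g=3 f=8, (3,4) g=1 f=8, (4,0) g=4 f=8, (4,2) g=2 f=6, (4,3) g=1 f=6, (5,0) g=5 f=8, (5,2) g=5 f=8]; closed=[(3,1), (3,2), (3,3), (4,1), (5,1)]

step 1: expand (3,2) (f=6, h=5) → closed; open now [(2,2) g=2 f=8, (2,3) g=1 f=8, (3,1) g=2 f=6, (3,4) g=1 f=8, (4,2) g=2 f=6, (4,3) g=1 f=6]
step 2: expand (3,1) (f=6, h=4) → closed; open now [(2,1) g=3 f=8, (2,2) g=2 f=8, (2,3) g=1 f=8, (3,0) g=3 f=8, (3,4) g=1 f=8, (4,1) g=3 f=6, (4,2) g=2 f=6, (4,3) g=1 f=6]
step 3: expand (4,1) (f=6, h=3) → closed; open now [(2,1) g=3 f=8, (2,2) g=2 f=8, (2,3) g=1 f=8, (3,0) g=3 f=8, (3,4) g=1 f=8, (4,0) g=4 f=8, (4,2) g=2 f=6, (4,3) g=1 f=6, (5,1) g=4 f=6]
step 4: expand (5,1) (f=6, h=2) → closed; open now [(2,1) g=3 f=8, (2,2) g=2 f=8, (2,3) g=1 f=8, (3,0) g=3 f=8, (3,4) g=1 f=8, (4,0) g=4 f=8, (4,2) g=2 f=6, (4,3) g=1 f=6, (5,0) g=5 f=8, (5,2) g=5 f=8]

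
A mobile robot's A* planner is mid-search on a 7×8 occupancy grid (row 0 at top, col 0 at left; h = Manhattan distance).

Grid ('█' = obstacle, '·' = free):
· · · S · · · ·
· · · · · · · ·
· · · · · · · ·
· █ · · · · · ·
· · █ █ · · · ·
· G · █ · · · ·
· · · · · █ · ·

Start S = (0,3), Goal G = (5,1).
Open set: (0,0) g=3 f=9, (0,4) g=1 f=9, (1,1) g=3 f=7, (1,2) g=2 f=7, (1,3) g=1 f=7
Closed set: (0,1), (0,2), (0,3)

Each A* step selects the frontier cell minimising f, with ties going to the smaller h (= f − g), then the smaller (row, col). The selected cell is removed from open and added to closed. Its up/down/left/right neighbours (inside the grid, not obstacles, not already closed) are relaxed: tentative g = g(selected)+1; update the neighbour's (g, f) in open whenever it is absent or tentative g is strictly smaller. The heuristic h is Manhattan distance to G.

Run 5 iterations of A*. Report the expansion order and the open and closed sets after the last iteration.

order=[(1,1) → (2,1) → (1,2) → (2,2) → (3,2)]; open=[(0,0) g=3 f=9, (0,4) g=1 f=9, (1,0) g=4 f=9, (1,3) g=1 f=7, (2,0) g=5 f=9, (2,3) g=4 f=9, (3,3) g=5 f=9]; closed=[(0,1), (0,2), (0,3), (1,1), (1,2), (2,1), (2,2), (3,2)]

step 1: expand (1,1) (f=7, h=4) → closed; open now [(0,0) g=3 f=9, (0,4) g=1 f=9, (1,0) g=4 f=9, (1,2) g=2 f=7, (1,3) g=1 f=7, (2,1) g=4 f=7]
step 2: expand (2,1) (f=7, h=3) → closed; open now [(0,0) g=3 f=9, (0,4) g=1 f=9, (1,0) g=4 f=9, (1,2) g=2 f=7, (1,3) g=1 f=7, (2,0) g=5 f=9, (2,2) g=5 f=9]
step 3: expand (1,2) (f=7, h=5) → closed; open now [(0,0) g=3 f=9, (0,4) g=1 f=9, (1,0) g=4 f=9, (1,3) g=1 f=7, (2,0) g=5 f=9, (2,2) g=3 f=7]
step 4: expand (2,2) (f=7, h=4) → closed; open now [(0,0) g=3 f=9, (0,4) g=1 f=9, (1,0) g=4 f=9, (1,3) g=1 f=7, (2,0) g=5 f=9, (2,3) g=4 f=9, (3,2) g=4 f=7]
step 5: expand (3,2) (f=7, h=3) → closed; open now [(0,0) g=3 f=9, (0,4) g=1 f=9, (1,0) g=4 f=9, (1,3) g=1 f=7, (2,0) g=5 f=9, (2,3) g=4 f=9, (3,3) g=5 f=9]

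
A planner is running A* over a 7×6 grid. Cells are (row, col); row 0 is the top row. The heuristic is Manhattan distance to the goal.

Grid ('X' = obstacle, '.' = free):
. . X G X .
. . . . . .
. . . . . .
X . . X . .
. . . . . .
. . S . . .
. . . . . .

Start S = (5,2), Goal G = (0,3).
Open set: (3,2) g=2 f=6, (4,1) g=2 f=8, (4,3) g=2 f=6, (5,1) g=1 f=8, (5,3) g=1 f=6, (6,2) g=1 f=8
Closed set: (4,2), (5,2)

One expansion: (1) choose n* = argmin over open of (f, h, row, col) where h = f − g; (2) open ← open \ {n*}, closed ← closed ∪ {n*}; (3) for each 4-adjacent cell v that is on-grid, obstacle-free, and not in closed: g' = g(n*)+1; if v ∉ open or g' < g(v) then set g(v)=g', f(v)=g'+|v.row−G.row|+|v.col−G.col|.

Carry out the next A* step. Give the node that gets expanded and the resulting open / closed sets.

expanded=(3,2); open=[(2,2) g=3 f=6, (3,1) g=3 f=8, (4,1) g=2 f=8, (4,3) g=2 f=6, (5,1) g=1 f=8, (5,3) g=1 f=6, (6,2) g=1 f=8]; closed=[(3,2), (4,2), (5,2)]

step 1: expand (3,2) (f=6, h=4) → closed; open now [(2,2) g=3 f=6, (3,1) g=3 f=8, (4,1) g=2 f=8, (4,3) g=2 f=6, (5,1) g=1 f=8, (5,3) g=1 f=6, (6,2) g=1 f=8]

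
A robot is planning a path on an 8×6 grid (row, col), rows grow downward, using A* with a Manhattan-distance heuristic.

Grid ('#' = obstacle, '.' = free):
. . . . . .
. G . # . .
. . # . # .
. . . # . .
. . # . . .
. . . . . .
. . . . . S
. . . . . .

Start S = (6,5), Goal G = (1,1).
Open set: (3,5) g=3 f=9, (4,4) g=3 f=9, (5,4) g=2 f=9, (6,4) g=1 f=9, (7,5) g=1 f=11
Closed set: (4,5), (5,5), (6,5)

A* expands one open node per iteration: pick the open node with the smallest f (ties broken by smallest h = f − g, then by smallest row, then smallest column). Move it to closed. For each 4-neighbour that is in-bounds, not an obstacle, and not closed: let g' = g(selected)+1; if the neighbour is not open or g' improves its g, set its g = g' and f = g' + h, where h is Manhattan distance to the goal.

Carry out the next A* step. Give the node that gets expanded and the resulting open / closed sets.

expanded=(3,5); open=[(2,5) g=4 f=9, (3,4) g=4 f=9, (4,4) g=3 f=9, (5,4) g=2 f=9, (6,4) g=1 f=9, (7,5) g=1 f=11]; closed=[(3,5), (4,5), (5,5), (6,5)]

step 1: expand (3,5) (f=9, h=6) → closed; open now [(2,5) g=4 f=9, (3,4) g=4 f=9, (4,4) g=3 f=9, (5,4) g=2 f=9, (6,4) g=1 f=9, (7,5) g=1 f=11]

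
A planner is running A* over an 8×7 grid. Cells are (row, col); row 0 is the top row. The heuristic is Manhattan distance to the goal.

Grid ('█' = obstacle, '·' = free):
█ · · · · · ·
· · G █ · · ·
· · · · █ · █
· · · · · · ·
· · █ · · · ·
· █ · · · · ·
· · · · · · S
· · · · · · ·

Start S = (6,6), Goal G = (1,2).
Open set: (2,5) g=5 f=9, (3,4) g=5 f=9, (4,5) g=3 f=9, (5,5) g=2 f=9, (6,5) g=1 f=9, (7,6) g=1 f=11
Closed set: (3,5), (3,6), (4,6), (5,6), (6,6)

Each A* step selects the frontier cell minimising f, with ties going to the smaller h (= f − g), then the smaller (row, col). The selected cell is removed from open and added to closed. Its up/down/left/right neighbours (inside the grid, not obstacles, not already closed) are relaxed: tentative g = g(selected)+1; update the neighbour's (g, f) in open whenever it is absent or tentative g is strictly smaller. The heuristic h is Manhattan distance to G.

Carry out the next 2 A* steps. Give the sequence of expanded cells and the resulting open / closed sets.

step 1: expand (2,5) (f=9, h=4) → closed; open now [(1,5) g=6 f=9, (3,4) g=5 f=9, (4,5) g=3 f=9, (5,5) g=2 f=9, (6,5) g=1 f=9, (7,6) g=1 f=11]
step 2: expand (1,5) (f=9, h=3) → closed; open now [(0,5) g=7 f=11, (1,4) g=7 f=9, (1,6) g=7 f=11, (3,4) g=5 f=9, (4,5) g=3 f=9, (5,5) g=2 f=9, (6,5) g=1 f=9, (7,6) g=1 f=11]

order=[(2,5) → (1,5)]; open=[(0,5) g=7 f=11, (1,4) g=7 f=9, (1,6) g=7 f=11, (3,4) g=5 f=9, (4,5) g=3 f=9, (5,5) g=2 f=9, (6,5) g=1 f=9, (7,6) g=1 f=11]; closed=[(1,5), (2,5), (3,5), (3,6), (4,6), (5,6), (6,6)]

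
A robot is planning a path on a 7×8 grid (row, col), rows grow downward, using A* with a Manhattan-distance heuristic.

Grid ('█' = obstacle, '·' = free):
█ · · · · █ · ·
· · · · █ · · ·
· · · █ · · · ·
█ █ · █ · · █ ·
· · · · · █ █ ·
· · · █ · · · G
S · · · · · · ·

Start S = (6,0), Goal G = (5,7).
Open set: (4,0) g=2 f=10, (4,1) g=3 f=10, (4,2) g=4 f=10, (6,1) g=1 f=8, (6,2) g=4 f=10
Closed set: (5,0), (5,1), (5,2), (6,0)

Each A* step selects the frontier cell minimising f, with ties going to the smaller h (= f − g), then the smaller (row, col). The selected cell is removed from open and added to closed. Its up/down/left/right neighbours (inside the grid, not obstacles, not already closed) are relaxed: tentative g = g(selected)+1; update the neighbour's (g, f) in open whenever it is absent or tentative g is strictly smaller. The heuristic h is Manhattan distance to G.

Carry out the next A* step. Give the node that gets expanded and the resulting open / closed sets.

step 1: expand (6,1) (f=8, h=7) → closed; open now [(4,0) g=2 f=10, (4,1) g=3 f=10, (4,2) g=4 f=10, (6,2) g=2 f=8]

expanded=(6,1); open=[(4,0) g=2 f=10, (4,1) g=3 f=10, (4,2) g=4 f=10, (6,2) g=2 f=8]; closed=[(5,0), (5,1), (5,2), (6,0), (6,1)]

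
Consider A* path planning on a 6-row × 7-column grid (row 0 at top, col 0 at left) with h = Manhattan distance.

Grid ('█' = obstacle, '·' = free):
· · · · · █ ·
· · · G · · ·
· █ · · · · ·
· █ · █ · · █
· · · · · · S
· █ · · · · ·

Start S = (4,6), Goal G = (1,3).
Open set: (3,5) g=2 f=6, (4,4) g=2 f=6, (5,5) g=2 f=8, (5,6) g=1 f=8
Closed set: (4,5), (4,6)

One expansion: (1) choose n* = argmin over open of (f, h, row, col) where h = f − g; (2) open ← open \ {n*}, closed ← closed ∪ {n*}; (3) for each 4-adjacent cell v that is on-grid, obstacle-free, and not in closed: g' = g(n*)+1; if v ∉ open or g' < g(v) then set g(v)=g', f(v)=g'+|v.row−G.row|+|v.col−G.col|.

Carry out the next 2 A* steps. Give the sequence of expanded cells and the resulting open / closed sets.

order=[(3,5) → (2,5)]; open=[(1,5) g=4 f=6, (2,4) g=4 f=6, (2,6) g=4 f=8, (3,4) g=3 f=6, (4,4) g=2 f=6, (5,5) g=2 f=8, (5,6) g=1 f=8]; closed=[(2,5), (3,5), (4,5), (4,6)]

step 1: expand (3,5) (f=6, h=4) → closed; open now [(2,5) g=3 f=6, (3,4) g=3 f=6, (4,4) g=2 f=6, (5,5) g=2 f=8, (5,6) g=1 f=8]
step 2: expand (2,5) (f=6, h=3) → closed; open now [(1,5) g=4 f=6, (2,4) g=4 f=6, (2,6) g=4 f=8, (3,4) g=3 f=6, (4,4) g=2 f=6, (5,5) g=2 f=8, (5,6) g=1 f=8]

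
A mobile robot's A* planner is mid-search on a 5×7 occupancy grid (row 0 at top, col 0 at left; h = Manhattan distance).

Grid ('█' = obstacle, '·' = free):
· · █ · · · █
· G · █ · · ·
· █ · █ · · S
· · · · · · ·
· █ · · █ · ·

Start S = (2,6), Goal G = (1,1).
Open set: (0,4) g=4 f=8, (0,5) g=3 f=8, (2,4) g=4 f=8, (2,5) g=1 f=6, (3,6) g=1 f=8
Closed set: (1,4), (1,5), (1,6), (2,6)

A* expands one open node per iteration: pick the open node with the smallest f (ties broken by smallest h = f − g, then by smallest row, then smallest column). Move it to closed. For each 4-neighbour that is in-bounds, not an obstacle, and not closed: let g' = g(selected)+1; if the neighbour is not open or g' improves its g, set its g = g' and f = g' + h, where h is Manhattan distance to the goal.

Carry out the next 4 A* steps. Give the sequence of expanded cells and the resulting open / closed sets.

step 1: expand (2,5) (f=6, h=5) → closed; open now [(0,4) g=4 f=8, (0,5) g=3 f=8, (2,4) g=2 f=6, (3,5) g=2 f=8, (3,6) g=1 f=8]
step 2: expand (2,4) (f=6, h=4) → closed; open now [(0,4) g=4 f=8, (0,5) g=3 f=8, (3,4) g=3 f=8, (3,5) g=2 f=8, (3,6) g=1 f=8]
step 3: expand (0,4) (f=8, h=4) → closed; open now [(0,3) g=5 f=8, (0,5) g=3 f=8, (3,4) g=3 f=8, (3,5) g=2 f=8, (3,6) g=1 f=8]
step 4: expand (0,3) (f=8, h=3) → closed; open now [(0,5) g=3 f=8, (3,4) g=3 f=8, (3,5) g=2 f=8, (3,6) g=1 f=8]

order=[(2,5) → (2,4) → (0,4) → (0,3)]; open=[(0,5) g=3 f=8, (3,4) g=3 f=8, (3,5) g=2 f=8, (3,6) g=1 f=8]; closed=[(0,3), (0,4), (1,4), (1,5), (1,6), (2,4), (2,5), (2,6)]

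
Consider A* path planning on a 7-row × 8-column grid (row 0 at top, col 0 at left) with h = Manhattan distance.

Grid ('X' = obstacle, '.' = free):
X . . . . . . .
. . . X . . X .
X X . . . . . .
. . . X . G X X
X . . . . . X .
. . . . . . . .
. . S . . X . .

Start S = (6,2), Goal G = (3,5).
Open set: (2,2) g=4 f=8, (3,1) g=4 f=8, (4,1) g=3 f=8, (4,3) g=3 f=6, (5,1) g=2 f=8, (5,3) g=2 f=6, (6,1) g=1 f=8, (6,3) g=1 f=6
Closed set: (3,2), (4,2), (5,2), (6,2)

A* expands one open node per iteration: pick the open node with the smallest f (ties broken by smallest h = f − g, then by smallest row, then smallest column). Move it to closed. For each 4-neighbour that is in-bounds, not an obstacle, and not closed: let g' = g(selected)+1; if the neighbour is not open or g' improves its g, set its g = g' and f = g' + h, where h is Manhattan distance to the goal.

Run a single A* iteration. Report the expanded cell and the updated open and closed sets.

expanded=(4,3); open=[(2,2) g=4 f=8, (3,1) g=4 f=8, (4,1) g=3 f=8, (4,4) g=4 f=6, (5,1) g=2 f=8, (5,3) g=2 f=6, (6,1) g=1 f=8, (6,3) g=1 f=6]; closed=[(3,2), (4,2), (4,3), (5,2), (6,2)]

step 1: expand (4,3) (f=6, h=3) → closed; open now [(2,2) g=4 f=8, (3,1) g=4 f=8, (4,1) g=3 f=8, (4,4) g=4 f=6, (5,1) g=2 f=8, (5,3) g=2 f=6, (6,1) g=1 f=8, (6,3) g=1 f=6]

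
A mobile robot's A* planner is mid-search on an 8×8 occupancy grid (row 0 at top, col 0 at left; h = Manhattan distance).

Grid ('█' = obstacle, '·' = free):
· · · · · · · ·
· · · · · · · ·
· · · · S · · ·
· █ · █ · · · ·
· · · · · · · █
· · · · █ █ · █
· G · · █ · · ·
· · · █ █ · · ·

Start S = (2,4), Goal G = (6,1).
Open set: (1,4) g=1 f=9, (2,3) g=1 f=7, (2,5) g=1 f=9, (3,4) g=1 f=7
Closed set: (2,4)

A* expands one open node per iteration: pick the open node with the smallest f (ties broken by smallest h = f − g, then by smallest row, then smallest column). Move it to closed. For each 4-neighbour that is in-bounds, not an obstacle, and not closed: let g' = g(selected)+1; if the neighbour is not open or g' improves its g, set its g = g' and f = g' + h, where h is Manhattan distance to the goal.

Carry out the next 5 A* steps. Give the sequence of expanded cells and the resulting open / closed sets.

step 1: expand (2,3) (f=7, h=6) → closed; open now [(1,3) g=2 f=9, (1,4) g=1 f=9, (2,2) g=2 f=7, (2,5) g=1 f=9, (3,4) g=1 f=7]
step 2: expand (2,2) (f=7, h=5) → closed; open now [(1,2) g=3 f=9, (1,3) g=2 f=9, (1,4) g=1 f=9, (2,1) g=3 f=7, (2,5) g=1 f=9, (3,2) g=3 f=7, (3,4) g=1 f=7]
step 3: expand (2,1) (f=7, h=4) → closed; open now [(1,1) g=4 f=9, (1,2) g=3 f=9, (1,3) g=2 f=9, (1,4) g=1 f=9, (2,0) g=4 f=9, (2,5) g=1 f=9, (3,2) g=3 f=7, (3,4) g=1 f=7]
step 4: expand (3,2) (f=7, h=4) → closed; open now [(1,1) g=4 f=9, (1,2) g=3 f=9, (1,3) g=2 f=9, (1,4) g=1 f=9, (2,0) g=4 f=9, (2,5) g=1 f=9, (3,4) g=1 f=7, (4,2) g=4 f=7]
step 5: expand (4,2) (f=7, h=3) → closed; open now [(1,1) g=4 f=9, (1,2) g=3 f=9, (1,3) g=2 f=9, (1,4) g=1 f=9, (2,0) g=4 f=9, (2,5) g=1 f=9, (3,4) g=1 f=7, (4,1) g=5 f=7, (4,3) g=5 f=9, (5,2) g=5 f=7]

order=[(2,3) → (2,2) → (2,1) → (3,2) → (4,2)]; open=[(1,1) g=4 f=9, (1,2) g=3 f=9, (1,3) g=2 f=9, (1,4) g=1 f=9, (2,0) g=4 f=9, (2,5) g=1 f=9, (3,4) g=1 f=7, (4,1) g=5 f=7, (4,3) g=5 f=9, (5,2) g=5 f=7]; closed=[(2,1), (2,2), (2,3), (2,4), (3,2), (4,2)]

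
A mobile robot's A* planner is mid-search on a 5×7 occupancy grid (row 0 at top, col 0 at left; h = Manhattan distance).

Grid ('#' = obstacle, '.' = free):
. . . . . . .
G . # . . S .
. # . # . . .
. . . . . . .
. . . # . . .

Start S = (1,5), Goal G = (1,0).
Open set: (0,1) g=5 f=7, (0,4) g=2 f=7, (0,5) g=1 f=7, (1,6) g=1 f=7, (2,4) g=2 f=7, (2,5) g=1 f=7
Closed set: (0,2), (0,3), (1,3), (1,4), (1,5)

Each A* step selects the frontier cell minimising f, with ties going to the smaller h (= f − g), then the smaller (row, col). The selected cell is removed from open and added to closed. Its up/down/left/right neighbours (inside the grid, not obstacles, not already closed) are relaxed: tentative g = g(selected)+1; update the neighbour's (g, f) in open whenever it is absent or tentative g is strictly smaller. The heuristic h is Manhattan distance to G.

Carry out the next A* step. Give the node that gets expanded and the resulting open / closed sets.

step 1: expand (0,1) (f=7, h=2) → closed; open now [(0,0) g=6 f=7, (0,4) g=2 f=7, (0,5) g=1 f=7, (1,1) g=6 f=7, (1,6) g=1 f=7, (2,4) g=2 f=7, (2,5) g=1 f=7]

expanded=(0,1); open=[(0,0) g=6 f=7, (0,4) g=2 f=7, (0,5) g=1 f=7, (1,1) g=6 f=7, (1,6) g=1 f=7, (2,4) g=2 f=7, (2,5) g=1 f=7]; closed=[(0,1), (0,2), (0,3), (1,3), (1,4), (1,5)]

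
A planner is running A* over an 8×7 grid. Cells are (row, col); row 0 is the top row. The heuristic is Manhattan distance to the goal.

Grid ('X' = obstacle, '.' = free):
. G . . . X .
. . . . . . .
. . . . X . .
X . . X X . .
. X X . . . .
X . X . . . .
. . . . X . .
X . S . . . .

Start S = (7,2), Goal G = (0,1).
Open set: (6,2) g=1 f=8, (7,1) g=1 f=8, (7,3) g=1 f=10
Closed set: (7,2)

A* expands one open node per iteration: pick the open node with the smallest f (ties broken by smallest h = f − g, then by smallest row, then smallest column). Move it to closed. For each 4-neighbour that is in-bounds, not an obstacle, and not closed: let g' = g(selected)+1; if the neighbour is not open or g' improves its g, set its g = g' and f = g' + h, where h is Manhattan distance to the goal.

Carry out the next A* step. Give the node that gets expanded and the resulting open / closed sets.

expanded=(6,2); open=[(6,1) g=2 f=8, (6,3) g=2 f=10, (7,1) g=1 f=8, (7,3) g=1 f=10]; closed=[(6,2), (7,2)]

step 1: expand (6,2) (f=8, h=7) → closed; open now [(6,1) g=2 f=8, (6,3) g=2 f=10, (7,1) g=1 f=8, (7,3) g=1 f=10]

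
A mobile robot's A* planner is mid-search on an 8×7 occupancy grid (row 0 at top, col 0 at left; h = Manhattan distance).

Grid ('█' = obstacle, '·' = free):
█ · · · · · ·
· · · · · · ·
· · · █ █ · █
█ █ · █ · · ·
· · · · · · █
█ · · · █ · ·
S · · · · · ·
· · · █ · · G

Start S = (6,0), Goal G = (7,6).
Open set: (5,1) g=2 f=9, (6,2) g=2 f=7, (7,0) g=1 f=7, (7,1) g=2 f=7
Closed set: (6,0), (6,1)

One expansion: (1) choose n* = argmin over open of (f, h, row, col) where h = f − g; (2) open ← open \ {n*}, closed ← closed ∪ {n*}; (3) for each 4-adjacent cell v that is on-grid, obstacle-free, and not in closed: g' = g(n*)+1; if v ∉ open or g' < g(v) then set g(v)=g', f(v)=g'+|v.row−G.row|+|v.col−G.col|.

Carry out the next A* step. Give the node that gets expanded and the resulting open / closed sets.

expanded=(6,2); open=[(5,1) g=2 f=9, (5,2) g=3 f=9, (6,3) g=3 f=7, (7,0) g=1 f=7, (7,1) g=2 f=7, (7,2) g=3 f=7]; closed=[(6,0), (6,1), (6,2)]

step 1: expand (6,2) (f=7, h=5) → closed; open now [(5,1) g=2 f=9, (5,2) g=3 f=9, (6,3) g=3 f=7, (7,0) g=1 f=7, (7,1) g=2 f=7, (7,2) g=3 f=7]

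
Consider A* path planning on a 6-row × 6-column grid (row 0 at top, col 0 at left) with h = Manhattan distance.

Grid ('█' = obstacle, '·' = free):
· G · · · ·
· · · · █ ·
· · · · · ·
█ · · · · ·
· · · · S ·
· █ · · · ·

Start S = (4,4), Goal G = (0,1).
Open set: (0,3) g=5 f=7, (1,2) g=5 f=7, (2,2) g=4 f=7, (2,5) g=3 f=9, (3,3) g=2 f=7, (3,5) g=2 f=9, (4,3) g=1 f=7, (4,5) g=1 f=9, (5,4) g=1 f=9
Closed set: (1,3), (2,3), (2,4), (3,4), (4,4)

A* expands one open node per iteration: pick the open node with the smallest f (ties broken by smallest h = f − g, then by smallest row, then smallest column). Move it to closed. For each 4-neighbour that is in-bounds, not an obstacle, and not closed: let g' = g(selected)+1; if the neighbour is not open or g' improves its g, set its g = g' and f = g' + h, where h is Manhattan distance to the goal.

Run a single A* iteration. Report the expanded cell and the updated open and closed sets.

step 1: expand (0,3) (f=7, h=2) → closed; open now [(0,2) g=6 f=7, (0,4) g=6 f=9, (1,2) g=5 f=7, (2,2) g=4 f=7, (2,5) g=3 f=9, (3,3) g=2 f=7, (3,5) g=2 f=9, (4,3) g=1 f=7, (4,5) g=1 f=9, (5,4) g=1 f=9]

expanded=(0,3); open=[(0,2) g=6 f=7, (0,4) g=6 f=9, (1,2) g=5 f=7, (2,2) g=4 f=7, (2,5) g=3 f=9, (3,3) g=2 f=7, (3,5) g=2 f=9, (4,3) g=1 f=7, (4,5) g=1 f=9, (5,4) g=1 f=9]; closed=[(0,3), (1,3), (2,3), (2,4), (3,4), (4,4)]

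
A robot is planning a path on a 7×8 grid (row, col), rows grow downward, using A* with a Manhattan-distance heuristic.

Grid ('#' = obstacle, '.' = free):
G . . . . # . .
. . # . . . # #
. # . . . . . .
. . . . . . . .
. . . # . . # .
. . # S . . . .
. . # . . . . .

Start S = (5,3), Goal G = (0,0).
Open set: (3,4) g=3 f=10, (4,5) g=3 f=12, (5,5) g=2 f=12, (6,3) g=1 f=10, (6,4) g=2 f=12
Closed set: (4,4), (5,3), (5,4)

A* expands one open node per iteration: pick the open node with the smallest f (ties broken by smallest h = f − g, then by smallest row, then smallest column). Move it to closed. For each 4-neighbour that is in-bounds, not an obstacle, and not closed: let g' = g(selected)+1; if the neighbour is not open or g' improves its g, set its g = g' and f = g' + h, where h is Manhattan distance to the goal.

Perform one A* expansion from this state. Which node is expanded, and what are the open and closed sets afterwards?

step 1: expand (3,4) (f=10, h=7) → closed; open now [(2,4) g=4 f=10, (3,3) g=4 f=10, (3,5) g=4 f=12, (4,5) g=3 f=12, (5,5) g=2 f=12, (6,3) g=1 f=10, (6,4) g=2 f=12]

expanded=(3,4); open=[(2,4) g=4 f=10, (3,3) g=4 f=10, (3,5) g=4 f=12, (4,5) g=3 f=12, (5,5) g=2 f=12, (6,3) g=1 f=10, (6,4) g=2 f=12]; closed=[(3,4), (4,4), (5,3), (5,4)]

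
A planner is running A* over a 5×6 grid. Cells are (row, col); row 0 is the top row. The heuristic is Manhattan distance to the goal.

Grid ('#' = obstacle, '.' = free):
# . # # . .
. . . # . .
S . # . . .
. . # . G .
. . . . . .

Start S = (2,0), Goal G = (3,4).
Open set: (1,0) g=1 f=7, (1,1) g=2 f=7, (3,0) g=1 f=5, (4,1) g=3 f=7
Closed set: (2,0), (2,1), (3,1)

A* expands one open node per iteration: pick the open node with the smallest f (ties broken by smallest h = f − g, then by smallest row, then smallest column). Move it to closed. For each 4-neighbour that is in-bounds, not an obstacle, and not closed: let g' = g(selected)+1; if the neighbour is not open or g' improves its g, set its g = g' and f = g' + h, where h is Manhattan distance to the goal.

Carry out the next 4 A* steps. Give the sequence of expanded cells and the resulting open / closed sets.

order=[(3,0) → (4,1) → (4,2) → (4,3)]; open=[(1,0) g=1 f=7, (1,1) g=2 f=7, (3,3) g=6 f=7, (4,0) g=2 f=7, (4,4) g=6 f=7]; closed=[(2,0), (2,1), (3,0), (3,1), (4,1), (4,2), (4,3)]

step 1: expand (3,0) (f=5, h=4) → closed; open now [(1,0) g=1 f=7, (1,1) g=2 f=7, (4,0) g=2 f=7, (4,1) g=3 f=7]
step 2: expand (4,1) (f=7, h=4) → closed; open now [(1,0) g=1 f=7, (1,1) g=2 f=7, (4,0) g=2 f=7, (4,2) g=4 f=7]
step 3: expand (4,2) (f=7, h=3) → closed; open now [(1,0) g=1 f=7, (1,1) g=2 f=7, (4,0) g=2 f=7, (4,3) g=5 f=7]
step 4: expand (4,3) (f=7, h=2) → closed; open now [(1,0) g=1 f=7, (1,1) g=2 f=7, (3,3) g=6 f=7, (4,0) g=2 f=7, (4,4) g=6 f=7]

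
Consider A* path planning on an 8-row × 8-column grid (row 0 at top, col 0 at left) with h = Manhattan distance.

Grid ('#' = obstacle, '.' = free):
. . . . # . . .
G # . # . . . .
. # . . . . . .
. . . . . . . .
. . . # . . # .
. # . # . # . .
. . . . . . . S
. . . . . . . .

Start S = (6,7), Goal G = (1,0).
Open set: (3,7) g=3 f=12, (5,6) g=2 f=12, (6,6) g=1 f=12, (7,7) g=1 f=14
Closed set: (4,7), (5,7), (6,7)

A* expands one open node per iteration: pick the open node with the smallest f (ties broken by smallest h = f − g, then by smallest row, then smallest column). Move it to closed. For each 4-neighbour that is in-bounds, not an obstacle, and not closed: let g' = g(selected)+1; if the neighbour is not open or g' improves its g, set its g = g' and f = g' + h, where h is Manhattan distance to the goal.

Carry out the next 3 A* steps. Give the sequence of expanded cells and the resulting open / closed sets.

order=[(3,7) → (2,7) → (1,7)]; open=[(0,7) g=6 f=14, (1,6) g=6 f=12, (2,6) g=5 f=12, (3,6) g=4 f=12, (5,6) g=2 f=12, (6,6) g=1 f=12, (7,7) g=1 f=14]; closed=[(1,7), (2,7), (3,7), (4,7), (5,7), (6,7)]

step 1: expand (3,7) (f=12, h=9) → closed; open now [(2,7) g=4 f=12, (3,6) g=4 f=12, (5,6) g=2 f=12, (6,6) g=1 f=12, (7,7) g=1 f=14]
step 2: expand (2,7) (f=12, h=8) → closed; open now [(1,7) g=5 f=12, (2,6) g=5 f=12, (3,6) g=4 f=12, (5,6) g=2 f=12, (6,6) g=1 f=12, (7,7) g=1 f=14]
step 3: expand (1,7) (f=12, h=7) → closed; open now [(0,7) g=6 f=14, (1,6) g=6 f=12, (2,6) g=5 f=12, (3,6) g=4 f=12, (5,6) g=2 f=12, (6,6) g=1 f=12, (7,7) g=1 f=14]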